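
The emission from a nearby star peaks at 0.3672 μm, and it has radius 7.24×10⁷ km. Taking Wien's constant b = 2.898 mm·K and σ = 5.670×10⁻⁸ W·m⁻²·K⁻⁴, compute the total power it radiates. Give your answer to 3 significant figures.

P ≈ 1.45×10³¹ W

Wien's law: T = b/λ_max = 2.898×10⁻³/3.672×10⁻⁷ = 7892.16 K.
Surface area A = 4πR² = 4π(7.24×10¹⁰ m)² = 6.58699×10²² m².
Then P = σAT⁴ = 5.670×10⁻⁸×6.58699×10²²×(7892.16)⁴ = 1.45×10³¹ W.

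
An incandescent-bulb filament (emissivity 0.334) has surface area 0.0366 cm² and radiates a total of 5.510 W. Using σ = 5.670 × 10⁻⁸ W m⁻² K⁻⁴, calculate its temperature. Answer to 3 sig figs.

T ≈ 2.99×10³ K

Area A = 0.0366 cm² = 3.66×10⁻⁶ m².
P = εσAT⁴ ⇒ T = (P/(εσA))^(1/4) = (5.510/(0.334×5.670×10⁻⁸×3.66×10⁻⁶))^(1/4) = 2.99×10³ K.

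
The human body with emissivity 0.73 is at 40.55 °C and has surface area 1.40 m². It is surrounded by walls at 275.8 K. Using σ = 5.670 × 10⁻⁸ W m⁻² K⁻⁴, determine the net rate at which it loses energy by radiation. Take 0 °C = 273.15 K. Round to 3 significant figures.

T = 40.55 °C + 273.15 = 313.70 K.
Area A = 1.40 m².
Net radiated power P_net = εσA(T⁴ − T₀⁴) = 0.73×5.670×10⁻⁸×1.40×(313.70⁴ − 275.8⁴).
T⁴ − T₀⁴ = 9.68407×10⁹ − 5.78598×10⁹ = 3.89809×10⁹ K⁴, so P_net = 226 W.

Net loss ≈ 226 W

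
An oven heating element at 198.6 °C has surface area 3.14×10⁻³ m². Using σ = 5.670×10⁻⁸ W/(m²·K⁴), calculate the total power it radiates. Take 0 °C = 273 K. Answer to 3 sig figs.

P ≈ 8.81 W

T = 198.6 °C + 273 = 471.6 K.
Area A = 3.14×10⁻³ m².
P = σAT⁴ = 5.670×10⁻⁸ × 3.14×10⁻³ × (471.6)⁴ = 8.81 W.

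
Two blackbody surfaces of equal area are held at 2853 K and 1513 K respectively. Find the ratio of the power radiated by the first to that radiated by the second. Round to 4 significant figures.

P₁/P₂ ≈ 12.64

With equal areas, P₁/P₂ = (T₁/T₂)⁴ = (2853/1513)⁴ = 12.64.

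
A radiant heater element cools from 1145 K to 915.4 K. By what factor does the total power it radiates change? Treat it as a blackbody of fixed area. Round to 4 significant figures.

P₂/P₁ ≈ 0.4085

P ∝ T⁴, so P₂/P₁ = (T₂/T₁)⁴ = (915.4/1145)⁴ = (0.799476)⁴ = 0.4085.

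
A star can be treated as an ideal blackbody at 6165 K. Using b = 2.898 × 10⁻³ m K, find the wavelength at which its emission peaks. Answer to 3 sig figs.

λ_max ≈ 470 nm

Wien's displacement law: λ_max = b/T = (2.898×10⁻³ m·K)/(6165 K) = 4.701×10⁻⁷ m.
That is 470 nm, in the visible range.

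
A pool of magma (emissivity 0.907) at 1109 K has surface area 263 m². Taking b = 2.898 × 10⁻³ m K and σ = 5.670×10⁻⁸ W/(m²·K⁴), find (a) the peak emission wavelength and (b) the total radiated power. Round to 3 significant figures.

λ_max ≈ 2.61×10³ nm; P ≈ 2.05×10⁷ W

(a) λ_max = b/T = 2.898×10⁻³/1109 = 2.613×10⁻⁶ m = 2.61×10³ nm.
Area A = 263 m².
(b) P = εσAT⁴ = 0.907×5.670×10⁻⁸×263×(1109)⁴ = 2.05×10⁷ W.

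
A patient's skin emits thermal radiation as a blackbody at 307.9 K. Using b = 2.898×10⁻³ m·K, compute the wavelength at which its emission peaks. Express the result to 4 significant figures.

λ_max ≈ 9.412 μm

Wien's displacement law: λ_max = b/T = (2.898×10⁻³ m·K)/(307.9 K) = 9.4121×10⁻⁶ m.
That is 9.412 μm, in the infrared range.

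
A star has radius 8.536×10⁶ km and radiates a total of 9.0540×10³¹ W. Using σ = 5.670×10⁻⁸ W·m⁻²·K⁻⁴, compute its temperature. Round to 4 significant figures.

T ≈ 3.634×10⁴ K

Surface area A = 4πR² = 4π(8.536×10⁹ m)² = 9.15627×10²⁰ m².
P = σAT⁴ ⇒ T = (P/(σA))^(1/4) = (9.0540×10³¹/(5.670×10⁻⁸×9.15627×10²⁰))^(1/4) = 3.634×10⁴ K.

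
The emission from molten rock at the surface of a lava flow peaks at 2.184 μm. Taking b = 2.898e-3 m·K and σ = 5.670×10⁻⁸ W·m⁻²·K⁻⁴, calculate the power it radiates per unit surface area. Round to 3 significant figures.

I ≈ 1.76×10⁵ W/m²

Wien's law: T = b/λ_max = 2.898×10⁻³/2.184×10⁻⁶ = 1326.92 K.
Then I = σT⁴ = 5.670×10⁻⁸×(1326.92)⁴ = 1.76×10⁵ W/m².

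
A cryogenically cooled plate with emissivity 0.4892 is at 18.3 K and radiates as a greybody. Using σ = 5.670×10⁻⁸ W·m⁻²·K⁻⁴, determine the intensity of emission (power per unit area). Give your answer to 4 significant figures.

Stefan–Boltzmann: I = εσT⁴ = 0.4892 × 5.670×10⁻⁸ × (18.3)⁴ = 3.111×10⁻³ W/m².

I ≈ 3.111×10⁻³ W/m²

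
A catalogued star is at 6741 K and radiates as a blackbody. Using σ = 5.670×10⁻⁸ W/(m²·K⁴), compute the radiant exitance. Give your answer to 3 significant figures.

I ≈ 1.17×10⁸ W/m²

Stefan–Boltzmann: I = σT⁴ = 5.670×10⁻⁸ × (6741)⁴ = 1.17×10⁸ W/m².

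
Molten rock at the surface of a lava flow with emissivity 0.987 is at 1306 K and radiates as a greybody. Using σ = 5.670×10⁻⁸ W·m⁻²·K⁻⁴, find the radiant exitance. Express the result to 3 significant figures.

Stefan–Boltzmann: I = εσT⁴ = 0.987 × 5.670×10⁻⁸ × (1306)⁴ = 1.63×10⁵ W/m².

I ≈ 1.63×10⁵ W/m²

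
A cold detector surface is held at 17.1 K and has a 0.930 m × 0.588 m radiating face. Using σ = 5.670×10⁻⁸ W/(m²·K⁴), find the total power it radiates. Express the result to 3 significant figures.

Area A = 0.930 × 0.588 = 0.54684 m².
P = σAT⁴ = 5.670×10⁻⁸ × 0.54684 × (17.1)⁴ = 2.65×10⁻³ W.

P ≈ 2.65×10⁻³ W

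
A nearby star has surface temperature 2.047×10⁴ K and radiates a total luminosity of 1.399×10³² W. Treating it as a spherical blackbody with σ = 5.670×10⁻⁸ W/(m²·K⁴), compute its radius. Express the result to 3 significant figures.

R ≈ 3.34×10¹⁰ m

L = 4πR²σT⁴ ⇒ R = √(L/(4πσT⁴)).
σT⁴ = 9.95530×10⁹ W/m², so R = √(1.399×10³²/(4π×9.95530×10⁹)) = 3.34×10¹⁰ m.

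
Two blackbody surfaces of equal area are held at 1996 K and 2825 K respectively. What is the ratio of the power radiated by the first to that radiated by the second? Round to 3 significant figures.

With equal areas, P₁/P₂ = (T₁/T₂)⁴ = (1996/2825)⁴ = 0.249.

P₁/P₂ ≈ 0.249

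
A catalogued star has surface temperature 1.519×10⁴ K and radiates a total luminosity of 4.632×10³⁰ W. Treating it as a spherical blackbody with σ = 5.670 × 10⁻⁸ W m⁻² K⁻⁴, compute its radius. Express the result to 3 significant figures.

L = 4πR²σT⁴ ⇒ R = √(L/(4πσT⁴)).
σT⁴ = 3.01866×10⁹ W/m², so R = √(4.632×10³⁰/(4π×3.01866×10⁹)) = 1.11×10¹⁰ m.

R ≈ 1.11×10¹⁰ m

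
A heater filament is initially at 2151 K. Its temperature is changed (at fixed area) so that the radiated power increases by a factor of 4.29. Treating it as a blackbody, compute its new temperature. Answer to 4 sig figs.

P ∝ T⁴, so T₂/T₁ = (P₂/P₁)^(1/4) = (4.29)^(1/4) = 1.43918.
T₂ = 2151 × 1.43918 = 3096 K.

T₂ ≈ 3096 K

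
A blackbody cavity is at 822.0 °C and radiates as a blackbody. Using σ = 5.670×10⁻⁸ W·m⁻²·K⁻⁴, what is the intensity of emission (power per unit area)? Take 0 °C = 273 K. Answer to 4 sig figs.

T = 822.0 °C + 273 = 1095.0 K.
Stefan–Boltzmann: I = σT⁴ = 5.670×10⁻⁸ × (1095.0)⁴ = 8.152×10⁴ W/m².

I ≈ 8.152×10⁴ W/m²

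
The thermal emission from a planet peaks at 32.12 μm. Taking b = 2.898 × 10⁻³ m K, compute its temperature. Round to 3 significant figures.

T ≈ 90.2 K

Wien's law gives T = b/λ_max = (2.898×10⁻³ m·K)/(3.212×10⁻⁵ m) = 90.2 K.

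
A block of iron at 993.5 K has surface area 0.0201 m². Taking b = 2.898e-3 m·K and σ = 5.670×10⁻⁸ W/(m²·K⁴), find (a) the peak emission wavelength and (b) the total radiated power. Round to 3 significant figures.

λ_max ≈ 2.92 μm; P ≈ 1.11×10³ W

(a) λ_max = b/T = 2.898×10⁻³/993.5 = 2.917×10⁻⁶ m = 2.92 μm.
Area A = 0.0201 m².
(b) P = σAT⁴ = 5.670×10⁻⁸×0.0201×(993.5)⁴ = 1.11×10³ W.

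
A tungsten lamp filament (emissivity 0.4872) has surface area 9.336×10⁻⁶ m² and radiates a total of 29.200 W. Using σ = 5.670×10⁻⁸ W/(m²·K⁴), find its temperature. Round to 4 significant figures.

Area A = 9.336×10⁻⁶ m².
P = εσAT⁴ ⇒ T = (P/(εσA))^(1/4) = (29.200/(0.4872×5.670×10⁻⁸×9.336×10⁻⁶))^(1/4) = 3262 K.

T ≈ 3262 K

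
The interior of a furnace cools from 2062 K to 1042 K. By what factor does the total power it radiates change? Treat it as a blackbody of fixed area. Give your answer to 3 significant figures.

P₂/P₁ ≈ 0.0652

P ∝ T⁴, so P₂/P₁ = (T₂/T₁)⁴ = (1042/2062)⁴ = (0.505335)⁴ = 0.0652.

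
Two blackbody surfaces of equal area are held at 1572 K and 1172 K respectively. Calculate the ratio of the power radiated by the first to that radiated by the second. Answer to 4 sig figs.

With equal areas, P₁/P₂ = (T₁/T₂)⁴ = (1572/1172)⁴ = 3.237.

P₁/P₂ ≈ 3.237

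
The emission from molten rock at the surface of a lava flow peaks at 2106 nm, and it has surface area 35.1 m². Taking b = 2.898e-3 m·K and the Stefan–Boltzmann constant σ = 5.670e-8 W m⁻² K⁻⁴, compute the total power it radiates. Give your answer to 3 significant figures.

Wien's law: T = b/λ_max = 2.898×10⁻³/2.106×10⁻⁶ = 1376.07 K.
Area A = 35.1 m².
Then P = σAT⁴ = 5.670×10⁻⁸×35.1×(1376.07)⁴ = 7.14×10⁶ W.

P ≈ 7.14×10⁶ W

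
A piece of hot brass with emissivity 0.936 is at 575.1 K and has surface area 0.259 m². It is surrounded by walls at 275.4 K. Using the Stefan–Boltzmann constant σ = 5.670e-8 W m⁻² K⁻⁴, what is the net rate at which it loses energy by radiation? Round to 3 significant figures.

Net loss ≈ 1.42×10³ W

Area A = 0.259 m².
Net radiated power P_net = εσA(T⁴ − T₀⁴) = 0.936×5.670×10⁻⁸×0.259×(575.1⁴ − 275.4⁴).
T⁴ − T₀⁴ = 1.09389×10¹¹ − 5.75249×10⁹ = 1.03637×10¹¹ K⁴, so P_net = 1.42×10³ W.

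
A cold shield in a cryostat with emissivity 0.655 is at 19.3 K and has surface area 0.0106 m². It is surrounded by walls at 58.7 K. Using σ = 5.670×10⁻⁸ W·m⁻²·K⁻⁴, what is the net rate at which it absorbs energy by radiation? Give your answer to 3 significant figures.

Area A = 0.0106 m².
Net radiated power P_net = εσA(T⁴ − T₀⁴) = 0.655×5.670×10⁻⁸×0.0106×(19.3⁴ − 58.7⁴).
T⁴ − T₀⁴ = 1.38749×10⁵ − 1.18728×10⁷ = -1.17341×10⁷ K⁴, so P_net = -4.62×10⁻³ W — negative, meaning a net gain of 4.62×10⁻³ W.

Net gain ≈ 4.62×10⁻³ W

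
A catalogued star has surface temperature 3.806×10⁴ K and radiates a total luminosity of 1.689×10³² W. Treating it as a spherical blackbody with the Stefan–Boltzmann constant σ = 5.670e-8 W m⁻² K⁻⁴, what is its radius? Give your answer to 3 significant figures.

L = 4πR²σT⁴ ⇒ R = √(L/(4πσT⁴)).
σT⁴ = 1.18976×10¹¹ W/m², so R = √(1.689×10³²/(4π×1.18976×10¹¹)) = 1.06×10¹⁰ m.

R ≈ 1.06×10¹⁰ m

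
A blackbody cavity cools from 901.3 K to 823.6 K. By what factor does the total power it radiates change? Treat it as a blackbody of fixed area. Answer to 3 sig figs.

P ∝ T⁴, so P₂/P₁ = (T₂/T₁)⁴ = (823.6/901.3)⁴ = (0.913791)⁴ = 0.697.

P₂/P₁ ≈ 0.697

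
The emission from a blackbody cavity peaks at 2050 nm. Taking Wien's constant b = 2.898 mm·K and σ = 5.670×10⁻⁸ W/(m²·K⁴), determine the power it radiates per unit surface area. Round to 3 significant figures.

Wien's law: T = b/λ_max = 2.898×10⁻³/2.050×10⁻⁶ = 1413.66 K.
Then I = σT⁴ = 5.670×10⁻⁸×(1413.66)⁴ = 2.26×10⁵ W/m².

I ≈ 2.26×10⁵ W/m²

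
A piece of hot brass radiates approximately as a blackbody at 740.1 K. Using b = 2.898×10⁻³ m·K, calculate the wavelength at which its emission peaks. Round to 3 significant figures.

λ_max ≈ 3.92 μm

Wien's displacement law: λ_max = b/T = (2.898×10⁻³ m·K)/(740.1 K) = 3.916×10⁻⁶ m.
That is 3.92 μm, in the infrared range.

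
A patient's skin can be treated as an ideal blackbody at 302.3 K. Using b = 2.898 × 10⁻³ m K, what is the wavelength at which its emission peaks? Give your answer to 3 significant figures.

λ_max ≈ 9.59 μm

Wien's displacement law: λ_max = b/T = (2.898×10⁻³ m·K)/(302.3 K) = 9.587×10⁻⁶ m.
That is 9.59 μm, in the infrared range.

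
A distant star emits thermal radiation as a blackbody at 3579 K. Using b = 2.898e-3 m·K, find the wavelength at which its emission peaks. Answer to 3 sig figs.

Wien's displacement law: λ_max = b/T = (2.898×10⁻³ m·K)/(3579 K) = 8.097×10⁻⁷ m.
That is 0.810 μm, in the infrared range.

λ_max ≈ 0.810 μm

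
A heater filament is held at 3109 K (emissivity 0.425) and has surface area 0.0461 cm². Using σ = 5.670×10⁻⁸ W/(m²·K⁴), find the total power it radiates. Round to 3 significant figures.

Area A = 0.0461 cm² = 4.61×10⁻⁶ m².
P = εσAT⁴ = 0.425 × 5.670×10⁻⁸ × 4.61×10⁻⁶ × (3109)⁴ = 10.4 W.

P ≈ 10.4 W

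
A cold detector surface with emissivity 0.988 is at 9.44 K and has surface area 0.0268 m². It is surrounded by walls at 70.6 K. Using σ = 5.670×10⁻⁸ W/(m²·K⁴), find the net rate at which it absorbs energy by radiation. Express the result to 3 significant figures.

Area A = 0.0268 m².
Net radiated power P_net = εσA(T⁴ − T₀⁴) = 0.988×5.670×10⁻⁸×0.0268×(9.44⁴ − 70.6⁴).
T⁴ − T₀⁴ = 7941.23 − 2.48438×10⁷ = -2.48359×10⁷ K⁴, so P_net = -0.0373 W — negative, meaning a net gain of 0.0373 W.

Net gain ≈ 0.0373 W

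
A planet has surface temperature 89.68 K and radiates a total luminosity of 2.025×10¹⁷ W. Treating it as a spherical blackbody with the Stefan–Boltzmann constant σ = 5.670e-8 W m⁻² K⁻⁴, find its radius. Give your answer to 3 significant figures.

R ≈ 6.63×10⁷ m

L = 4πR²σT⁴ ⇒ R = √(L/(4πσT⁴)).
σT⁴ = 3.66746 W/m², so R = √(2.025×10¹⁷/(4π×3.66746)) = 6.63×10⁷ m.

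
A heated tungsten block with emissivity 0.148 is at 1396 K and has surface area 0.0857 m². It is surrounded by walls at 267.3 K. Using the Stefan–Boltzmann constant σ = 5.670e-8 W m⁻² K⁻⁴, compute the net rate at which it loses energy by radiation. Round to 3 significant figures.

Net loss ≈ 2.73×10³ W

Area A = 0.0857 m².
Net radiated power P_net = εσA(T⁴ − T₀⁴) = 0.148×5.670×10⁻⁸×0.0857×(1396⁴ − 267.3⁴).
T⁴ − T₀⁴ = 3.79788×10¹² − 5.10500×10⁹ = 3.79278×10¹² K⁴, so P_net = 2.73×10³ W.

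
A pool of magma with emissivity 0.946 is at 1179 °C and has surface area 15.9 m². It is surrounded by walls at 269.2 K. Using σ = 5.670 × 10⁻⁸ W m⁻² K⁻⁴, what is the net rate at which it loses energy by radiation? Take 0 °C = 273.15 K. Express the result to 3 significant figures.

Net loss ≈ 3.79×10⁶ W

T = 1179 °C + 273.15 = 1452.15 K.
Area A = 15.9 m².
Net radiated power P_net = εσA(T⁴ − T₀⁴) = 0.946×5.670×10⁻⁸×15.9×(1452.15⁴ − 269.2⁴).
T⁴ − T₀⁴ = 4.44678×10¹² − 5.25170×10⁹ = 4.44153×10¹² K⁴, so P_net = 3.79×10⁶ W.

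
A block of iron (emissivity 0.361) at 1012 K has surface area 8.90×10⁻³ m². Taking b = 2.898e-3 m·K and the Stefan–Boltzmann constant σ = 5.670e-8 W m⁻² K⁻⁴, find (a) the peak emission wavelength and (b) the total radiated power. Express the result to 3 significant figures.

λ_max ≈ 2.86×10³ nm; P ≈ 191 W

(a) λ_max = b/T = 2.898×10⁻³/1012 = 2.864×10⁻⁶ m = 2.86×10³ nm.
Area A = 8.90×10⁻³ m².
(b) P = εσAT⁴ = 0.361×5.670×10⁻⁸×8.90×10⁻³×(1012)⁴ = 191 W.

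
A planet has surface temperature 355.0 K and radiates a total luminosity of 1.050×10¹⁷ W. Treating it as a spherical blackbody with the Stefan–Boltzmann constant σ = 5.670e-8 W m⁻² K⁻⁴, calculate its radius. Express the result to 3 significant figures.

L = 4πR²σT⁴ ⇒ R = √(L/(4πσT⁴)).
σT⁴ = 900.526 W/m², so R = √(1.050×10¹⁷/(4π×900.526)) = 3.05×10⁶ m.

R ≈ 3.05×10⁶ m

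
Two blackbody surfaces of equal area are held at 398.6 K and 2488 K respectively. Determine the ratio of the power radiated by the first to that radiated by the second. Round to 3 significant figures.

P₁/P₂ ≈ 6.59×10⁻⁴

With equal areas, P₁/P₂ = (T₁/T₂)⁴ = (398.6/2488)⁴ = 6.59×10⁻⁴.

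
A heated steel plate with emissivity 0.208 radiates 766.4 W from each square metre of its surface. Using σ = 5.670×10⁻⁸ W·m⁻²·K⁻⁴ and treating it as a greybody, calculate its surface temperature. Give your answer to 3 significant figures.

T ≈ 505 K

I = εσT⁴, so T = (I/εσ)^(1/4) = (766.4/(0.208×5.670×10⁻⁸))^(1/4) = 505 K.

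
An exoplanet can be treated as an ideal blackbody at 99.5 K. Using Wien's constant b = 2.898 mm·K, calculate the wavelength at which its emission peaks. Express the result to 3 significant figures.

Wien's displacement law: λ_max = b/T = (2.898×10⁻³ m·K)/(99.5 K) = 2.913×10⁻⁵ m.
That is 29.1 μm, in the infrared range.

λ_max ≈ 29.1 μm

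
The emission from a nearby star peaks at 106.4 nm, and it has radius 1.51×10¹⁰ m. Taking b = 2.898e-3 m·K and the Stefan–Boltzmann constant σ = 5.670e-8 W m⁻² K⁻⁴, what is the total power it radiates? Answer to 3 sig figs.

P ≈ 8.94×10³¹ W

Wien's law: T = b/λ_max = 2.898×10⁻³/1.064×10⁻⁷ = 27236.8 K.
Surface area A = 4πR² = 4π(1.51×10¹⁰ m)² = 2.86526×10²¹ m².
Then P = σAT⁴ = 5.670×10⁻⁸×2.86526×10²¹×(27236.8)⁴ = 8.94×10³¹ W.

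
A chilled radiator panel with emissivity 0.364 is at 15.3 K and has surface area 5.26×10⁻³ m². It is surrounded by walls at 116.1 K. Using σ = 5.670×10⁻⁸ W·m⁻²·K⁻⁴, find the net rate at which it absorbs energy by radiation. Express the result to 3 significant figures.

Net gain ≈ 0.0197 W

Area A = 5.26×10⁻³ m².
Net radiated power P_net = εσA(T⁴ − T₀⁴) = 0.364×5.670×10⁻⁸×5.26×10⁻³×(15.3⁴ − 116.1⁴).
T⁴ − T₀⁴ = 54798.1 − 1.81689×10⁸ = -1.81634×10⁸ K⁴, so P_net = -0.0197 W — negative, meaning a net gain of 0.0197 W.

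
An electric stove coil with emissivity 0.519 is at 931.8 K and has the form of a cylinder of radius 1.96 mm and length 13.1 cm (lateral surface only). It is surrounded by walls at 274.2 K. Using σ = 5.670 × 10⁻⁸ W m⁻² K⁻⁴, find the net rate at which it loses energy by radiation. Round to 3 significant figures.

Net loss ≈ 35.5 W

Lateral area A = 2πrL = 2π×1.96×10⁻³×0.131 = 1.61327×10⁻³ m².
Net radiated power P_net = εσA(T⁴ − T₀⁴) = 0.519×5.670×10⁻⁸×1.61327×10⁻³×(931.8⁴ − 274.2⁴).
T⁴ − T₀⁴ = 7.53860×10¹¹ − 5.65288×10⁹ = 7.48207×10¹¹ K⁴, so P_net = 35.5 W.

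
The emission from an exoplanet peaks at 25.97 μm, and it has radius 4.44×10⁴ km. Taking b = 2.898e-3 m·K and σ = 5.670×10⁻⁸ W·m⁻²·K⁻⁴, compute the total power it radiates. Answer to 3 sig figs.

Wien's law: T = b/λ_max = 2.898×10⁻³/2.597×10⁻⁵ = 111.590 K.
Surface area A = 4πR² = 4π(4.44×10⁷ m)² = 2.47728×10¹⁶ m².
Then P = σAT⁴ = 5.670×10⁻⁸×2.47728×10¹⁶×(111.590)⁴ = 2.18×10¹⁷ W.

P ≈ 2.18×10¹⁷ W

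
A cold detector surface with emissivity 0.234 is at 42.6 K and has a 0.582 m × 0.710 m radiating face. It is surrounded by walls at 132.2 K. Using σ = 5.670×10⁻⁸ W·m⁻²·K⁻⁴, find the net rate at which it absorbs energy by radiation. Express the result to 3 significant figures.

Area A = 0.582 × 0.710 = 0.41322 m².
Net radiated power P_net = εσA(T⁴ − T₀⁴) = 0.234×5.670×10⁻⁸×0.41322×(42.6⁴ − 132.2⁴).
T⁴ − T₀⁴ = 3.29335×10⁶ − 3.05440×10⁸ = -3.02147×10⁸ K⁴, so P_net = -1.66 W — negative, meaning a net gain of 1.66 W.

Net gain ≈ 1.66 W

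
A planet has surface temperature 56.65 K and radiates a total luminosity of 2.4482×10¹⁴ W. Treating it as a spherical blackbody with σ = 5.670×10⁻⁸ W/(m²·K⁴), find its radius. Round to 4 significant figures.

L = 4πR²σT⁴ ⇒ R = √(L/(4πσT⁴)).
σT⁴ = 0.583959 W/m², so R = √(2.4482×10¹⁴/(4π×0.583959)) = 5.776×10⁶ m.

R ≈ 5.776×10⁶ m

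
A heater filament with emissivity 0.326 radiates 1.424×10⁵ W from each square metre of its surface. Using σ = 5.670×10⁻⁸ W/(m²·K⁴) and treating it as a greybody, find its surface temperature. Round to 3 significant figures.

I = εσT⁴, so T = (I/εσ)^(1/4) = (1.424×10⁵/(0.326×5.670×10⁻⁸))^(1/4) = 1.67×10³ K.

T ≈ 1.67×10³ K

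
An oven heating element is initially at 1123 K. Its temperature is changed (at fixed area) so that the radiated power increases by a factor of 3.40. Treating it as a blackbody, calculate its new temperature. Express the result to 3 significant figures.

T₂ ≈ 1.52×10³ K

P ∝ T⁴, so T₂/T₁ = (P₂/P₁)^(1/4) = (3.40)^(1/4) = 1.35791.
T₂ = 1123 × 1.35791 = 1.52×10³ K.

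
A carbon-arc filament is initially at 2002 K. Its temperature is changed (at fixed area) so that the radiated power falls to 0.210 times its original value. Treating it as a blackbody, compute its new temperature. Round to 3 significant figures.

T₂ ≈ 1.36×10³ K

P ∝ T⁴, so T₂/T₁ = (P₂/P₁)^(1/4) = (0.210)^(1/4) = 0.676947.
T₂ = 2002 × 0.676947 = 1.36×10³ K.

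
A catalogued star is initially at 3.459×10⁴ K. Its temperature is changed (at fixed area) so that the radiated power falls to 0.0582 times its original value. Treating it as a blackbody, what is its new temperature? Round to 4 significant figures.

T₂ ≈ 1.699×10⁴ K

P ∝ T⁴, so T₂/T₁ = (P₂/P₁)^(1/4) = (0.0582)^(1/4) = 0.491169.
T₂ = 3.459×10⁴ × 0.491169 = 1.699×10⁴ K.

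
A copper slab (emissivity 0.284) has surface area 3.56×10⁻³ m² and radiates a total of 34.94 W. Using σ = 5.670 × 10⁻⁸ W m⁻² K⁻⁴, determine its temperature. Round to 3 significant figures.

T ≈ 884 K

Area A = 3.56×10⁻³ m².
P = εσAT⁴ ⇒ T = (P/(εσA))^(1/4) = (34.94/(0.284×5.670×10⁻⁸×3.56×10⁻³))^(1/4) = 884 K.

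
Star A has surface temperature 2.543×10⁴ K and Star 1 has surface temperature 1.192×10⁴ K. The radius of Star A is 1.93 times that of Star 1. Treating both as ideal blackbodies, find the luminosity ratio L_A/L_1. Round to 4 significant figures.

L ∝ R²T⁴, so L_A/L_1 = (R_A/R_1)²(T_A/T_1)⁴ = (1.93)² × (2.543×10⁴/1.192×10⁴)⁴ = 3.7249 × 20.7148 = 77.16.

L_A/L_1 ≈ 77.16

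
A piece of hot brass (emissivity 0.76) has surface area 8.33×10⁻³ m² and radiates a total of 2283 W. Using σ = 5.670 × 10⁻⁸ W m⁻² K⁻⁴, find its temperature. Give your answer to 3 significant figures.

T ≈ 1.59×10³ K

Area A = 8.33×10⁻³ m².
P = εσAT⁴ ⇒ T = (P/(εσA))^(1/4) = (2283/(0.76×5.670×10⁻⁸×8.33×10⁻³))^(1/4) = 1.59×10³ K.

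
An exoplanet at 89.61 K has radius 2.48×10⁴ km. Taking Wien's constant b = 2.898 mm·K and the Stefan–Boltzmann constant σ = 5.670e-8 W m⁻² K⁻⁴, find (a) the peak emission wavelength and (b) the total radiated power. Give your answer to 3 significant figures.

λ_max ≈ 32.3 μm; P ≈ 2.83×10¹⁶ W

(a) λ_max = b/T = 2.898×10⁻³/89.61 = 3.234×10⁻⁵ m = 32.3 μm.
Surface area A = 4πR² = 4π(2.48×10⁷ m)² = 7.72882×10¹⁵ m².
(b) P = σAT⁴ = 5.670×10⁻⁸×7.72882×10¹⁵×(89.61)⁴ = 2.83×10¹⁶ W.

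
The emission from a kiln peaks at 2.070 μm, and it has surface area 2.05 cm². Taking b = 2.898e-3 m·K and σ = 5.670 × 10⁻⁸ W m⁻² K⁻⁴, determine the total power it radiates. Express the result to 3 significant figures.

Wien's law: T = b/λ_max = 2.898×10⁻³/2.070×10⁻⁶ = 1400.00 K.
Area A = 2.05 cm² = 2.05×10⁻⁴ m².
Then P = σAT⁴ = 5.670×10⁻⁸×2.05×10⁻⁴×(1400.00)⁴ = 44.7 W.

P ≈ 44.7 W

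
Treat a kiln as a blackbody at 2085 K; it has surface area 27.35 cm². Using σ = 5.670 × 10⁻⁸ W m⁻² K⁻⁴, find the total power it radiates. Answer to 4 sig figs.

P ≈ 2931 W

Area A = 27.35 cm² = 2.735×10⁻³ m².
P = σAT⁴ = 5.670×10⁻⁸ × 2.735×10⁻³ × (2085)⁴ = 2931 W.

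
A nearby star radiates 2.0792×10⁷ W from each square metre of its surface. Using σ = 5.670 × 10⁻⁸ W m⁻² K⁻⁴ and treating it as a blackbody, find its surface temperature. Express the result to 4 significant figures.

T ≈ 4376 K

I = σT⁴, so T = (I/σ)^(1/4) = (2.0792×10⁷/(5.670×10⁻⁸))^(1/4) = 4376 K.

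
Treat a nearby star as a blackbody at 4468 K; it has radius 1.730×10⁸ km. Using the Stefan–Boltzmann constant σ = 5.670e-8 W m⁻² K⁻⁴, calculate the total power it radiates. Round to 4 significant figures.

Surface area A = 4πR² = 4π(1.730×10¹¹ m)² = 3.76099×10²³ m².
P = σAT⁴ = 5.670×10⁻⁸ × 3.76099×10²³ × (4468)⁴ = 8.498×10³⁰ W.

P ≈ 8.498×10³⁰ W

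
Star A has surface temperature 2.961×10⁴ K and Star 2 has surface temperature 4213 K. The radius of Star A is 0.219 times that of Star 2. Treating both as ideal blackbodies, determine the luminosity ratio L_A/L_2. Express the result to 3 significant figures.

L ∝ R²T⁴, so L_A/L_2 = (R_A/R_2)²(T_A/T_2)⁴ = (0.219)² × (2.961×10⁴/4213)⁴ = 0.047961 × 2439.99 = 117.

L_A/L_2 ≈ 117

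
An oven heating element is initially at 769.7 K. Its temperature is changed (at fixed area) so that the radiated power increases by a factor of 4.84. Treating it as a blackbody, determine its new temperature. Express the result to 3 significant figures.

T₂ ≈ 1.14×10³ K

P ∝ T⁴, so T₂/T₁ = (P₂/P₁)^(1/4) = (4.84)^(1/4) = 1.48324.
T₂ = 769.7 × 1.48324 = 1.14×10³ K.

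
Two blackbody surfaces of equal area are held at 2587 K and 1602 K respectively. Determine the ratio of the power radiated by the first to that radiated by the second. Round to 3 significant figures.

P₁/P₂ ≈ 6.80

With equal areas, P₁/P₂ = (T₁/T₂)⁴ = (2587/1602)⁴ = 6.80.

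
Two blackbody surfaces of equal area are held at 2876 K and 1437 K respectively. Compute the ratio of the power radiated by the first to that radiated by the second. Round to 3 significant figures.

P₁/P₂ ≈ 16.0

With equal areas, P₁/P₂ = (T₁/T₂)⁴ = (2876/1437)⁴ = 16.0.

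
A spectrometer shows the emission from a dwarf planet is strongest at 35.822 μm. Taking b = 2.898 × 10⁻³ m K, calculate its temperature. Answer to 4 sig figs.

Wien's law gives T = b/λ_max = (2.898×10⁻³ m·K)/(3.5822×10⁻⁵ m) = 80.90 K.

T ≈ 80.90 K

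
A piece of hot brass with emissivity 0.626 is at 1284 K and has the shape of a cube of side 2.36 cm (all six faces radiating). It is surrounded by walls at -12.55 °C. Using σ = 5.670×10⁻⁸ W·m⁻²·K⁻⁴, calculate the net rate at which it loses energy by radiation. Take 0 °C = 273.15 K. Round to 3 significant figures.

Net loss ≈ 322 W

Surroundings: T = -12.55 °C + 273.15 = 260.60 K.
Area A = 6s² = 6×(0.0236 m)² = 3.34176×10⁻³ m².
Net radiated power P_net = εσA(T⁴ − T₀⁴) = 0.626×5.670×10⁻⁸×3.34176×10⁻³×(1284⁴ − 260.60⁴).
T⁴ − T₀⁴ = 2.71807×10¹² − 4.61209×10⁹ = 2.71346×10¹² K⁴, so P_net = 322 W.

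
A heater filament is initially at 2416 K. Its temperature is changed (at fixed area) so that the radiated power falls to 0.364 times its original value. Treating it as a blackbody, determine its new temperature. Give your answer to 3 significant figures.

T₂ ≈ 1.88×10³ K

P ∝ T⁴, so T₂/T₁ = (P₂/P₁)^(1/4) = (0.364)^(1/4) = 0.776739.
T₂ = 2416 × 0.776739 = 1.88×10³ K.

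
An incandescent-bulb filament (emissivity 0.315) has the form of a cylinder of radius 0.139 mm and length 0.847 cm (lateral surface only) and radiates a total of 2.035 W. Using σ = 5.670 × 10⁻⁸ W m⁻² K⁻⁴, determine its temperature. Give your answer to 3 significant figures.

T ≈ 1.98×10³ K

Lateral area A = 2πrL = 2π×1.39×10⁻⁴×8.47×10⁻³ = 7.39738×10⁻⁶ m².
P = εσAT⁴ ⇒ T = (P/(εσA))^(1/4) = (2.035/(0.315×5.670×10⁻⁸×7.39738×10⁻⁶))^(1/4) = 1.98×10³ K.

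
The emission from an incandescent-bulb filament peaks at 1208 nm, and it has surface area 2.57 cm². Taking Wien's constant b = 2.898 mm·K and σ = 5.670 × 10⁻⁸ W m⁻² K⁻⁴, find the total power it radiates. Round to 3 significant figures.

P ≈ 483 W

Wien's law: T = b/λ_max = 2.898×10⁻³/1.208×10⁻⁶ = 2399.01 K.
Area A = 2.57 cm² = 2.57×10⁻⁴ m².
Then P = σAT⁴ = 5.670×10⁻⁸×2.57×10⁻⁴×(2399.01)⁴ = 483 W.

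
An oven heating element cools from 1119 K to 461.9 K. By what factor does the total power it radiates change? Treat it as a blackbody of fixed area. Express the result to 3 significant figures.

P ∝ T⁴, so P₂/P₁ = (T₂/T₁)⁴ = (461.9/1119)⁴ = (0.412779)⁴ = 0.0290.

P₂/P₁ ≈ 0.0290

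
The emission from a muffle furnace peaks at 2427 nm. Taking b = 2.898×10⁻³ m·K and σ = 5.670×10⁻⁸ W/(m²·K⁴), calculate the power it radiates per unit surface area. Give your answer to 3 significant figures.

Wien's law: T = b/λ_max = 2.898×10⁻³/2.427×10⁻⁶ = 1194.07 K.
Then I = σT⁴ = 5.670×10⁻⁸×(1194.07)⁴ = 1.15×10⁵ W/m².

I ≈ 1.15×10⁵ W/m²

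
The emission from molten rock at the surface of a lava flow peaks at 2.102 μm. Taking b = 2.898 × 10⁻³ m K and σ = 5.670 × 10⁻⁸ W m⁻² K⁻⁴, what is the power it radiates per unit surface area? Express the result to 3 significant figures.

Wien's law: T = b/λ_max = 2.898×10⁻³/2.102×10⁻⁶ = 1378.69 K.
Then I = σT⁴ = 5.670×10⁻⁸×(1378.69)⁴ = 2.05×10⁵ W/m².

I ≈ 2.05×10⁵ W/m²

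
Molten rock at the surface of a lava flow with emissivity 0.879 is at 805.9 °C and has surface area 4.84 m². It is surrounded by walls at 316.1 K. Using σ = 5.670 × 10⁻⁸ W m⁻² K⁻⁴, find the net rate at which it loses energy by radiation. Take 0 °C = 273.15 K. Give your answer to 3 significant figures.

Net loss ≈ 3.25×10⁵ W

T = 805.9 °C + 273.15 = 1079.05 K.
Area A = 4.84 m².
Net radiated power P_net = εσA(T⁴ − T₀⁴) = 0.879×5.670×10⁻⁸×4.84×(1079.05⁴ − 316.1⁴).
T⁴ − T₀⁴ = 1.35571×10¹² − 9.98385×10⁹ = 1.34573×10¹² K⁴, so P_net = 3.25×10⁵ W.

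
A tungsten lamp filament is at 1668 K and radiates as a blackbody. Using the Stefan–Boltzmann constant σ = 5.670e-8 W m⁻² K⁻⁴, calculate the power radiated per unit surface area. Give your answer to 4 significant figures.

Stefan–Boltzmann: I = σT⁴ = 5.670×10⁻⁸ × (1668)⁴ = 4.389×10⁵ W/m².

I ≈ 4.389×10⁵ W/m²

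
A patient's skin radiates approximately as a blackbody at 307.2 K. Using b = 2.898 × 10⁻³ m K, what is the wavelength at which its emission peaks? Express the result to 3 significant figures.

λ_max ≈ 9.43 μm

Wien's displacement law: λ_max = b/T = (2.898×10⁻³ m·K)/(307.2 K) = 9.434×10⁻⁶ m.
That is 9.43 μm, in the infrared range.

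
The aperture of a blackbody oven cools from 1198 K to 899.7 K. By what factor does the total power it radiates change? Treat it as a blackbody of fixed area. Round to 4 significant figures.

P ∝ T⁴, so P₂/P₁ = (T₂/T₁)⁴ = (899.7/1198)⁴ = (0.751002)⁴ = 0.3181.

P₂/P₁ ≈ 0.3181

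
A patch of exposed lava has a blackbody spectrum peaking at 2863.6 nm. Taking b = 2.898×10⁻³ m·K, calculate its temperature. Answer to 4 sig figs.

T ≈ 1012 K

Wien's law gives T = b/λ_max = (2.898×10⁻³ m·K)/(2.8636×10⁻⁶ m) = 1012 K.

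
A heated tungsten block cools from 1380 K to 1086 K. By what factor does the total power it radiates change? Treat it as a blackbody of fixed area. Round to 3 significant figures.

P₂/P₁ ≈ 0.384

P ∝ T⁴, so P₂/P₁ = (T₂/T₁)⁴ = (1086/1380)⁴ = (0.786957)⁴ = 0.384.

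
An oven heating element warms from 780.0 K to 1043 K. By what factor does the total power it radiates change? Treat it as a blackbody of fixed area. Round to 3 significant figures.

P ∝ T⁴, so P₂/P₁ = (T₂/T₁)⁴ = (1043/780.0)⁴ = (1.33718)⁴ = 3.20.

P₂/P₁ ≈ 3.20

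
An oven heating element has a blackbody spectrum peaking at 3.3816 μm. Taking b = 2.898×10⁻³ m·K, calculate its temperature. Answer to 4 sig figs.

T ≈ 857.0 K

Wien's law gives T = b/λ_max = (2.898×10⁻³ m·K)/(3.3816×10⁻⁶ m) = 857.0 K.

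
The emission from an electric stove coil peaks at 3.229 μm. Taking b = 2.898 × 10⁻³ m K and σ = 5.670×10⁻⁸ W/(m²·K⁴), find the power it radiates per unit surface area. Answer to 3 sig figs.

I ≈ 3.68×10⁴ W/m²

Wien's law: T = b/λ_max = 2.898×10⁻³/3.229×10⁻⁶ = 897.491 K.
Then I = σT⁴ = 5.670×10⁻⁸×(897.491)⁴ = 3.68×10⁴ W/m².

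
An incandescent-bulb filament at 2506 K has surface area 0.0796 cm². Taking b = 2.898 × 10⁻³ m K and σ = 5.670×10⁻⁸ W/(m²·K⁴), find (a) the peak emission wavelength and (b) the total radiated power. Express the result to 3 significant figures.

(a) λ_max = b/T = 2.898×10⁻³/2506 = 1.156×10⁻⁶ m = 1.16 μm.
Area A = 0.0796 cm² = 7.96×10⁻⁶ m².
(b) P = σAT⁴ = 5.670×10⁻⁸×7.96×10⁻⁶×(2506)⁴ = 17.8 W.

λ_max ≈ 1.16 μm; P ≈ 17.8 W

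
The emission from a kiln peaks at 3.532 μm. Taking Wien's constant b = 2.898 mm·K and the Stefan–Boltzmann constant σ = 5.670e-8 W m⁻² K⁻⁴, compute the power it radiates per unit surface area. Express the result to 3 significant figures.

Wien's law: T = b/λ_max = 2.898×10⁻³/3.532×10⁻⁶ = 820.498 K.
Then I = σT⁴ = 5.670×10⁻⁸×(820.498)⁴ = 2.57×10⁴ W/m².

I ≈ 2.57×10⁴ W/m²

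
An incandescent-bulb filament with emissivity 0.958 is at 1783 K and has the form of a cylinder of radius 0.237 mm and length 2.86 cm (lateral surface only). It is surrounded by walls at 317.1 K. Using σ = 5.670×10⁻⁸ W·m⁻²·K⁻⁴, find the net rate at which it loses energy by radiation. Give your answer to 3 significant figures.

Net loss ≈ 23.4 W

Lateral area A = 2πrL = 2π×2.37×10⁻⁴×0.0286 = 4.25887×10⁻⁵ m².
Net radiated power P_net = εσA(T⁴ − T₀⁴) = 0.958×5.670×10⁻⁸×4.25887×10⁻⁵×(1783⁴ − 317.1⁴).
T⁴ − T₀⁴ = 1.01066×10¹³ − 1.01108×10¹⁰ = 1.00965×10¹³ K⁴, so P_net = 23.4 W.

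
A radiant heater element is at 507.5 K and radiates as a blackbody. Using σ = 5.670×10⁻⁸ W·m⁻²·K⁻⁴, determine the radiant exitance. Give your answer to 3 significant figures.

I ≈ 3.76×10³ W/m²

Stefan–Boltzmann: I = σT⁴ = 5.670×10⁻⁸ × (507.5)⁴ = 3.76×10³ W/m².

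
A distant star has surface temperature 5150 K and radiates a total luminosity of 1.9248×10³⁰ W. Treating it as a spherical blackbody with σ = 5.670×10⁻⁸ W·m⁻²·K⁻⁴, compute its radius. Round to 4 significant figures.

L = 4πR²σT⁴ ⇒ R = √(L/(4πσT⁴)).
σT⁴ = 3.98852×10⁷ W/m², so R = √(1.9248×10³⁰/(4π×3.98852×10⁷)) = 6.197×10¹⁰ m.

R ≈ 6.197×10¹⁰ m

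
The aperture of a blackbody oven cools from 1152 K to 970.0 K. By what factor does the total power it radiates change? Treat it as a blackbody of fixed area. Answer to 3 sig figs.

P₂/P₁ ≈ 0.503

P ∝ T⁴, so P₂/P₁ = (T₂/T₁)⁴ = (970.0/1152)⁴ = (0.842014)⁴ = 0.503.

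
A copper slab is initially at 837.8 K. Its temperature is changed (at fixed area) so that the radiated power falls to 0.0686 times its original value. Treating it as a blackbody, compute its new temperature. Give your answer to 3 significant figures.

T₂ ≈ 429 K

P ∝ T⁴, so T₂/T₁ = (P₂/P₁)^(1/4) = (0.0686)^(1/4) = 0.511777.
T₂ = 837.8 × 0.511777 = 429 K.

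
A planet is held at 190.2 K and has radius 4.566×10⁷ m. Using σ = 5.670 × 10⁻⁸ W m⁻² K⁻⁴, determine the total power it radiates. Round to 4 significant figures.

P ≈ 1.944×10¹⁸ W

Surface area A = 4πR² = 4π(4.566×10⁷ m)² = 2.61988×10¹⁶ m².
P = σAT⁴ = 5.670×10⁻⁸ × 2.61988×10¹⁶ × (190.2)⁴ = 1.944×10¹⁸ W.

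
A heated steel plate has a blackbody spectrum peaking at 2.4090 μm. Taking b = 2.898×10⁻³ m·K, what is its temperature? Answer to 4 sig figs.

Wien's law gives T = b/λ_max = (2.898×10⁻³ m·K)/(2.4090×10⁻⁶ m) = 1203 K.

T ≈ 1203 K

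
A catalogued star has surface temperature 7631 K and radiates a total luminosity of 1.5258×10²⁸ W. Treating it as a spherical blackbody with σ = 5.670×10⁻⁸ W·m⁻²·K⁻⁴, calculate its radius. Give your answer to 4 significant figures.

R ≈ 2.513×10⁹ m

L = 4πR²σT⁴ ⇒ R = √(L/(4πσT⁴)).
σT⁴ = 1.92269×10⁸ W/m², so R = √(1.5258×10²⁸/(4π×1.92269×10⁸)) = 2.513×10⁹ m.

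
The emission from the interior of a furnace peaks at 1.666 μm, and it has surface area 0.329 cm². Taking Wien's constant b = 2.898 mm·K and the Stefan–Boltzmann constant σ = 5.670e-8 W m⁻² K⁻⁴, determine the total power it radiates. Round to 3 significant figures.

P ≈ 17.1 W

Wien's law: T = b/λ_max = 2.898×10⁻³/1.666×10⁻⁶ = 1739.50 K.
Area A = 0.329 cm² = 3.29×10⁻⁵ m².
Then P = σAT⁴ = 5.670×10⁻⁸×3.29×10⁻⁵×(1739.50)⁴ = 17.1 W.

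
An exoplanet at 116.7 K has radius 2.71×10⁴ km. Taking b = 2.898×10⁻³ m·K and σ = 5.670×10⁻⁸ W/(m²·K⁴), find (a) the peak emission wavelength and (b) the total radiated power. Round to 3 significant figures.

λ_max ≈ 24.8 μm; P ≈ 9.71×10¹⁶ W

(a) λ_max = b/T = 2.898×10⁻³/116.7 = 2.483×10⁻⁵ m = 24.8 μm.
Surface area A = 4πR² = 4π(2.71×10⁷ m)² = 9.22887×10¹⁵ m².
(b) P = σAT⁴ = 5.670×10⁻⁸×9.22887×10¹⁵×(116.7)⁴ = 9.71×10¹⁶ W.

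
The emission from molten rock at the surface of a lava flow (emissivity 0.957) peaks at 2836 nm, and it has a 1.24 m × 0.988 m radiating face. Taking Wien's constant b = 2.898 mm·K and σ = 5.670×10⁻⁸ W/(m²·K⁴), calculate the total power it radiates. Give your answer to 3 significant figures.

Wien's law: T = b/λ_max = 2.898×10⁻³/2.836×10⁻⁶ = 1021.86 K.
Area A = 1.24 × 0.988 = 1.22512 m².
Then P = εσAT⁴ = 0.957×5.670×10⁻⁸×1.22512×(1021.86)⁴ = 7.25×10⁴ W.

P ≈ 7.25×10⁴ W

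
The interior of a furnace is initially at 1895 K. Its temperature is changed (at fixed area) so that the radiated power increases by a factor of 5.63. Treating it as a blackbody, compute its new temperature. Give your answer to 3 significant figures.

T₂ ≈ 2.92×10³ K

P ∝ T⁴, so T₂/T₁ = (P₂/P₁)^(1/4) = (5.63)^(1/4) = 1.54038.
T₂ = 1895 × 1.54038 = 2.92×10³ K.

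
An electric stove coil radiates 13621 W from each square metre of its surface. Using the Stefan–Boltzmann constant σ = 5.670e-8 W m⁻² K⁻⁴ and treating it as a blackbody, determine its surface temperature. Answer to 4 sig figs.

I = σT⁴, so T = (I/σ)^(1/4) = (13621/(5.670×10⁻⁸))^(1/4) = 700.1 K.

T ≈ 700.1 K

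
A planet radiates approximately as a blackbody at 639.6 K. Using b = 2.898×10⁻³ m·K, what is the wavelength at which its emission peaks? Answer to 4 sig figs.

Wien's displacement law: λ_max = b/T = (2.898×10⁻³ m·K)/(639.6 K) = 4.5310×10⁻⁶ m.
That is 4.531 μm, in the infrared range.

λ_max ≈ 4.531 μm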